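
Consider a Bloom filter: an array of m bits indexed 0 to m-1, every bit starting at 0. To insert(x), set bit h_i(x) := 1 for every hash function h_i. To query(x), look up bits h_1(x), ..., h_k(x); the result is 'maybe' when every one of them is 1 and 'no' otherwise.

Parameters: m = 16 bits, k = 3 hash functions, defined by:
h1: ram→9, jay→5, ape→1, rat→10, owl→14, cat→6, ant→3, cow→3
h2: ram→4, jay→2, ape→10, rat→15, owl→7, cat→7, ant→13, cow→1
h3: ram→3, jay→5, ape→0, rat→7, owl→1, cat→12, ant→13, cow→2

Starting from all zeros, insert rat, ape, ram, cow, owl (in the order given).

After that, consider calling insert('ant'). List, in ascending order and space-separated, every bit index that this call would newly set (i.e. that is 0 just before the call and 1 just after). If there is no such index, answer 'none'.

Answer: 13

Derivation:
Start: bits=0000000000000000
After insert 'rat': sets bits 7 10 15 -> bits=0000000100100001
After insert 'ape': sets bits 0 1 10 -> bits=1100000100100001
After insert 'ram': sets bits 3 4 9 -> bits=1101100101100001
After insert 'cow': sets bits 1 2 3 -> bits=1111100101100001
After insert 'owl': sets bits 1 7 14 -> bits=1111100101100011
insert 'ant' would touch bits 3 13; currently bit3=1, bit13=0
Bits that are 0 among those (would change 0->1): 13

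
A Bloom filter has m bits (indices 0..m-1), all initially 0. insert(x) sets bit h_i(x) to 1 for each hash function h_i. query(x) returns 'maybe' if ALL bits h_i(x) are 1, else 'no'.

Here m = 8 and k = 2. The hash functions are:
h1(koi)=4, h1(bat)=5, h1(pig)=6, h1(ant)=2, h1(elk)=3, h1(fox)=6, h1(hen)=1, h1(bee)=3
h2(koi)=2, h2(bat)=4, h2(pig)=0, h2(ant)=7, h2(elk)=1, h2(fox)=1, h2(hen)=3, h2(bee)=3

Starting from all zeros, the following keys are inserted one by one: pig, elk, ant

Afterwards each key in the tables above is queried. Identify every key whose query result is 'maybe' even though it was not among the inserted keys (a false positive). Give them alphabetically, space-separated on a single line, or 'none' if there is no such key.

Start: bits=00000000
After insert 'pig': sets bits 0 6 -> bits=10000010
After insert 'elk': sets bits 1 3 -> bits=11010010
After insert 'ant': sets bits 2 7 -> bits=11110011
Not inserted: bat bee fox hen koi — query each against bits=11110011:
query bat: checks bit4=0, bit5=0 (has a 0) -> no => not a false positive
query bee: checks bit3=1 (all 1) -> maybe => FALSE POSITIVE
query fox: checks bit1=1, bit6=1 (all 1) -> maybe => FALSE POSITIVE
query hen: checks bit1=1, bit3=1 (all 1) -> maybe => FALSE POSITIVE
query koi: checks bit2=1, bit4=0 (has a 0) -> no => not a false positive
False positives (alphabetical): bee fox hen

Answer: bee fox hen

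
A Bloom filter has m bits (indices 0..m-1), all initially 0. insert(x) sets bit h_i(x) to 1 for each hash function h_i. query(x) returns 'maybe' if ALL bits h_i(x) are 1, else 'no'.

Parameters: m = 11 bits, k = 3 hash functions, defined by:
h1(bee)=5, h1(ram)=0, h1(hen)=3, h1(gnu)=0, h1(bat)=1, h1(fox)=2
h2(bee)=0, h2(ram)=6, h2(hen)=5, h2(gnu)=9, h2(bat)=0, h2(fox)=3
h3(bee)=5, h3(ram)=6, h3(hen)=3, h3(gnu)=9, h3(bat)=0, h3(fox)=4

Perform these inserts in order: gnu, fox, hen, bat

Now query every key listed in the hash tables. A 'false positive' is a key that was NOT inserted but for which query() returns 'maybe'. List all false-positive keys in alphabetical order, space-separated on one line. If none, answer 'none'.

Start: bits=00000000000
After insert 'gnu': sets bits 0 9 -> bits=10000000010
After insert 'fox': sets bits 2 3 4 -> bits=10111000010
After insert 'hen': sets bits 3 5 -> bits=10111100010
After insert 'bat': sets bits 0 1 -> bits=11111100010
Not inserted: bee ram — query each against bits=11111100010:
query bee: checks bit0=1, bit5=1 (all 1) -> maybe => FALSE POSITIVE
query ram: checks bit0=1, bit6=0 (has a 0) -> no => not a false positive
False positives (alphabetical): bee

Answer: bee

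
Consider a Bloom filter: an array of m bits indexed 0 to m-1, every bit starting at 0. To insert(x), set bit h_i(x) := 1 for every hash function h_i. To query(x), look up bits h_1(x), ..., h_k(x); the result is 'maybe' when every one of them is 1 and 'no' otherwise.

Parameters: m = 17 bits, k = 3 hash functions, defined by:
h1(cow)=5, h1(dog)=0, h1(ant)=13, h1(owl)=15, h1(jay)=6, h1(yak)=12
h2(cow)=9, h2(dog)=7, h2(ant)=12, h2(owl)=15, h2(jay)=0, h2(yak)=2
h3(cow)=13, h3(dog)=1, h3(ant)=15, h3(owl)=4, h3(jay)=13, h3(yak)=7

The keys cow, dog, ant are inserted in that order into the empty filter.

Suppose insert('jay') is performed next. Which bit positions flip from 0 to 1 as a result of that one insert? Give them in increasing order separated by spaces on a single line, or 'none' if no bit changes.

Answer: 6

Derivation:
Start: bits=00000000000000000
After insert 'cow': sets bits 5 9 13 -> bits=00000100010001000
After insert 'dog': sets bits 0 1 7 -> bits=11000101010001000
After insert 'ant': sets bits 12 13 15 -> bits=11000101010011010
insert 'jay' would touch bits 0 6 13; currently bit0=1, bit6=0, bit13=1
Bits that are 0 among those (would change 0->1): 6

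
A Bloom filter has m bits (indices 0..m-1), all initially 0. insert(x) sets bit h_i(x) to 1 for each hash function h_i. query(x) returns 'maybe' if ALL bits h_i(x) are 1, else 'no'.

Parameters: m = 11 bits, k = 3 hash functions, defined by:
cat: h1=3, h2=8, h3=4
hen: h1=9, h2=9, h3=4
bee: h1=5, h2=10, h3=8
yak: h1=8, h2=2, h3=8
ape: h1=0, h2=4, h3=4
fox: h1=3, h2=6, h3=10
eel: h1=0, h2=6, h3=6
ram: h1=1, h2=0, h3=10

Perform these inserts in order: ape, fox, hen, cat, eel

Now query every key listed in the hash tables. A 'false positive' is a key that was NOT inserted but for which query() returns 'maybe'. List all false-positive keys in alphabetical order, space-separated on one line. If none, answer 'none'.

Answer: none

Derivation:
Start: bits=00000000000
After insert 'ape': sets bits 0 4 -> bits=10001000000
After insert 'fox': sets bits 3 6 10 -> bits=10011010001
After insert 'hen': sets bits 4 9 -> bits=10011010011
After insert 'cat': sets bits 3 4 8 -> bits=10011010111
After insert 'eel': sets bits 0 6 -> bits=10011010111
Not inserted: bee ram yak — query each against bits=10011010111:
query bee: checks bit5=0, bit8=1, bit10=1 (has a 0) -> no => not a false positive
query ram: checks bit0=1, bit1=0, bit10=1 (has a 0) -> no => not a false positive
query yak: checks bit2=0, bit8=1 (has a 0) -> no => not a false positive
False positives (alphabetical): none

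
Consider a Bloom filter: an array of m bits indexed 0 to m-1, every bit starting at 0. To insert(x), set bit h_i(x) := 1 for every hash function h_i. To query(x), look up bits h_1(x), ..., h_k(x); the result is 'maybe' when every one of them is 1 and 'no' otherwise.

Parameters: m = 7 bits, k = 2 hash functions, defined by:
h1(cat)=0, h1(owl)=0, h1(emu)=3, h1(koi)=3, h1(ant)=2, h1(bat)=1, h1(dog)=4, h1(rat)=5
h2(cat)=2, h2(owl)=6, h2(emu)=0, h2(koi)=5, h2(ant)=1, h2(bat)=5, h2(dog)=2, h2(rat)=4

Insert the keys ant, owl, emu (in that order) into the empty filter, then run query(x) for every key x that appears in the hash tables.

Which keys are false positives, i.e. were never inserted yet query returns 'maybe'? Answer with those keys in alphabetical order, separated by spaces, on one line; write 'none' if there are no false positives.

Answer: cat

Derivation:
Start: bits=0000000
After insert 'ant': sets bits 1 2 -> bits=0110000
After insert 'owl': sets bits 0 6 -> bits=1110001
After insert 'emu': sets bits 0 3 -> bits=1111001
Not inserted: bat cat dog koi rat — query each against bits=1111001:
query bat: checks bit1=1, bit5=0 (has a 0) -> no => not a false positive
query cat: checks bit0=1, bit2=1 (all 1) -> maybe => FALSE POSITIVE
query dog: checks bit2=1, bit4=0 (has a 0) -> no => not a false positive
query koi: checks bit3=1, bit5=0 (has a 0) -> no => not a false positive
query rat: checks bit4=0, bit5=0 (has a 0) -> no => not a false positive
False positives (alphabetical): cat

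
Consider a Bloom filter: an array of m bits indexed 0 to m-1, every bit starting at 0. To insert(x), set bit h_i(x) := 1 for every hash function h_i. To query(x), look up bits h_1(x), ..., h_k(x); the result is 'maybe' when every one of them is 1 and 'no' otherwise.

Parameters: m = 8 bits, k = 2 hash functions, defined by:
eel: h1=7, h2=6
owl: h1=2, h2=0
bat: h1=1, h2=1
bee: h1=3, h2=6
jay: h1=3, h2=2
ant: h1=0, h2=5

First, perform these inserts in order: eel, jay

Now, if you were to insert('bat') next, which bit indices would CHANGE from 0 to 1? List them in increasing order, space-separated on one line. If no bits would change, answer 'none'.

Answer: 1

Derivation:
Start: bits=00000000
After insert 'eel': sets bits 6 7 -> bits=00000011
After insert 'jay': sets bits 2 3 -> bits=00110011
insert 'bat' would touch bits 1; currently bit1=0
Bits that are 0 among those (would change 0->1): 1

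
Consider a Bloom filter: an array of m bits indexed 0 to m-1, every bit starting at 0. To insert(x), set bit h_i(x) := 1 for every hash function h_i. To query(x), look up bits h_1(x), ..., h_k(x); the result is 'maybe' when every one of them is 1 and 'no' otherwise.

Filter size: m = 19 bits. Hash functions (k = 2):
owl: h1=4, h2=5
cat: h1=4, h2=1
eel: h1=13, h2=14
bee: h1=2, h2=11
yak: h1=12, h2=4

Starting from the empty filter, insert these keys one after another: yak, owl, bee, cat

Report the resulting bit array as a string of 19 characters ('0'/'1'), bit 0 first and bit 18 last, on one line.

Answer: 0110110000011000000

Derivation:
Start: bits=0000000000000000000
After insert 'yak': sets bits 4 12 -> bits=0000100000001000000
After insert 'owl': sets bits 4 5 -> bits=0000110000001000000
After insert 'bee': sets bits 2 11 -> bits=0010110000011000000
After insert 'cat': sets bits 1 4 -> bits=0110110000011000000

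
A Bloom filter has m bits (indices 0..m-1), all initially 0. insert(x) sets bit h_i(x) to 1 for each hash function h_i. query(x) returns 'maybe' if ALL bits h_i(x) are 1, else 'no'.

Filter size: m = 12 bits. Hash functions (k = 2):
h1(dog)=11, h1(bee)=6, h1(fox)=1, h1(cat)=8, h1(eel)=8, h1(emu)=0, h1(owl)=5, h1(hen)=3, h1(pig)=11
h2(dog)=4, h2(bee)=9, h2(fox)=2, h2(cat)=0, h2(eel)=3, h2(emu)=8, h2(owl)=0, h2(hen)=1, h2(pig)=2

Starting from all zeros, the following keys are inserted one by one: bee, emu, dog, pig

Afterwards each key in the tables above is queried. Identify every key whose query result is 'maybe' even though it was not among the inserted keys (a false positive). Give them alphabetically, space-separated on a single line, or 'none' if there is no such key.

Start: bits=000000000000
After insert 'bee': sets bits 6 9 -> bits=000000100100
After insert 'emu': sets bits 0 8 -> bits=100000101100
After insert 'dog': sets bits 4 11 -> bits=100010101101
After insert 'pig': sets bits 2 11 -> bits=101010101101
Not inserted: cat eel fox hen owl — query each against bits=101010101101:
query cat: checks bit0=1, bit8=1 (all 1) -> maybe => FALSE POSITIVE
query eel: checks bit3=0, bit8=1 (has a 0) -> no => not a false positive
query fox: checks bit1=0, bit2=1 (has a 0) -> no => not a false positive
query hen: checks bit1=0, bit3=0 (has a 0) -> no => not a false positive
query owl: checks bit0=1, bit5=0 (has a 0) -> no => not a false positive
False positives (alphabetical): cat

Answer: cat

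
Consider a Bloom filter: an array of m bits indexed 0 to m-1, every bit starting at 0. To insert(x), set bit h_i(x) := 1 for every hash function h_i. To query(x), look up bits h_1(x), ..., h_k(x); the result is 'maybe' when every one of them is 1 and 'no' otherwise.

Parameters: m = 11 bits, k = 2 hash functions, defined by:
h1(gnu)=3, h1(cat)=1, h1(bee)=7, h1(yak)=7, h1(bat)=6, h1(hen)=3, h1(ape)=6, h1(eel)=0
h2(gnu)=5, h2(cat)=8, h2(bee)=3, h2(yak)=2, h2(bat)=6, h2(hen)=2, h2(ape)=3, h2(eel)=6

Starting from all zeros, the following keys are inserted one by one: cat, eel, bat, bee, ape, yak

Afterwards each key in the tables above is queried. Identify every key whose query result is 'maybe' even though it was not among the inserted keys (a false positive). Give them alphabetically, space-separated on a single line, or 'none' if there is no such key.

Answer: hen

Derivation:
Start: bits=00000000000
After insert 'cat': sets bits 1 8 -> bits=01000000100
After insert 'eel': sets bits 0 6 -> bits=11000010100
After insert 'bat': sets bits 6 -> bits=11000010100
After insert 'bee': sets bits 3 7 -> bits=11010011100
After insert 'ape': sets bits 3 6 -> bits=11010011100
After insert 'yak': sets bits 2 7 -> bits=11110011100
Not inserted: gnu hen — query each against bits=11110011100:
query gnu: checks bit3=1, bit5=0 (has a 0) -> no => not a false positive
query hen: checks bit2=1, bit3=1 (all 1) -> maybe => FALSE POSITIVE
False positives (alphabetical): hen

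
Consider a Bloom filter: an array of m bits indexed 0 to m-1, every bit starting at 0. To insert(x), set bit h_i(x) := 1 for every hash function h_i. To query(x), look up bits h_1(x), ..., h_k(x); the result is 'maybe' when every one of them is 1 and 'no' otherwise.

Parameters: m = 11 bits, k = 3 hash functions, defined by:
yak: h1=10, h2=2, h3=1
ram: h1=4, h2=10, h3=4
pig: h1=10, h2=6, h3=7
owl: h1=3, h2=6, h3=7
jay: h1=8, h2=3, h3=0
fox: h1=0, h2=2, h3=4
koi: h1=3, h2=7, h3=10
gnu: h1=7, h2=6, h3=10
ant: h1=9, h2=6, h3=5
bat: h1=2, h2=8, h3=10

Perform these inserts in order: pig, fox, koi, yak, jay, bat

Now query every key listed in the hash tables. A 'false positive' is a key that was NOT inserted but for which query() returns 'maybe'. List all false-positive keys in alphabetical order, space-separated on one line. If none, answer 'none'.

Start: bits=00000000000
After insert 'pig': sets bits 6 7 10 -> bits=00000011001
After insert 'fox': sets bits 0 2 4 -> bits=10101011001
After insert 'koi': sets bits 3 7 10 -> bits=10111011001
After insert 'yak': sets bits 1 2 10 -> bits=11111011001
After insert 'jay': sets bits 0 3 8 -> bits=11111011101
After insert 'bat': sets bits 2 8 10 -> bits=11111011101
Not inserted: ant gnu owl ram — query each against bits=11111011101:
query ant: checks bit5=0, bit6=1, bit9=0 (has a 0) -> no => not a false positive
query gnu: checks bit6=1, bit7=1, bit10=1 (all 1) -> maybe => FALSE POSITIVE
query owl: checks bit3=1, bit6=1, bit7=1 (all 1) -> maybe => FALSE POSITIVE
query ram: checks bit4=1, bit10=1 (all 1) -> maybe => FALSE POSITIVE
False positives (alphabetical): gnu owl ram

Answer: gnu owl ram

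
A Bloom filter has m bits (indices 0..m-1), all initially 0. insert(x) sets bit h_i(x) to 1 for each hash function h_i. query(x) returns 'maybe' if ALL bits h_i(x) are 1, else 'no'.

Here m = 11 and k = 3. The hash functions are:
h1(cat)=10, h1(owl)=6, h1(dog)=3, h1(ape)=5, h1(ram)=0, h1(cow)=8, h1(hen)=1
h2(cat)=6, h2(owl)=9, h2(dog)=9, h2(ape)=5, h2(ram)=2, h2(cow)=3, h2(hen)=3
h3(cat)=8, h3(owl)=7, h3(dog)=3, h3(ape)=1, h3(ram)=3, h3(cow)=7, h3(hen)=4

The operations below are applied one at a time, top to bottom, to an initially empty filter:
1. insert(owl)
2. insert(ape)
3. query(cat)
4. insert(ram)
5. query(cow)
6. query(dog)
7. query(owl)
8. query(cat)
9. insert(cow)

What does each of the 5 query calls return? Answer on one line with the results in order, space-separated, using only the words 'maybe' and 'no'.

Start: bits=00000000000
Op 1: insert owl -> sets bits 6 7 9 -> bits=00000011010
Op 2: insert ape -> sets bits 1 5 -> bits=01000111010
Op 3: query cat -> checks bit6=1, bit8=0, bit10=0 (has a 0) -> no
Op 4: insert ram -> sets bits 0 2 3 -> bits=11110111010
Op 5: query cow -> checks bit3=1, bit7=1, bit8=0 (has a 0) -> no
Op 6: query dog -> checks bit3=1, bit9=1 (all 1) -> maybe
Op 7: query owl -> checks bit6=1, bit7=1, bit9=1 (all 1) -> maybe
Op 8: query cat -> checks bit6=1, bit8=0, bit10=0 (has a 0) -> no
Op 9: insert cow -> sets bits 3 7 8 -> bits=11110111110
Query results in order: no no maybe maybe no

Answer: no no maybe maybe no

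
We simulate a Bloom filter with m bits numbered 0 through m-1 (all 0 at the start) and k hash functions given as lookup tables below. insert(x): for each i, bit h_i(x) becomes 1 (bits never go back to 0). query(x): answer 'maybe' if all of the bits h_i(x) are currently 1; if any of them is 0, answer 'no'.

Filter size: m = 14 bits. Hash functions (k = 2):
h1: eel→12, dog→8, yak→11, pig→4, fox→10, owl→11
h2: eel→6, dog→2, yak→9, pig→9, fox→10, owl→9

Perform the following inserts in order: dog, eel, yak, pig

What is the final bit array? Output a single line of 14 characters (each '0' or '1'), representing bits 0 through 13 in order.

Answer: 00101010110110

Derivation:
Start: bits=00000000000000
After insert 'dog': sets bits 2 8 -> bits=00100000100000
After insert 'eel': sets bits 6 12 -> bits=00100010100010
After insert 'yak': sets bits 9 11 -> bits=00100010110110
After insert 'pig': sets bits 4 9 -> bits=00101010110110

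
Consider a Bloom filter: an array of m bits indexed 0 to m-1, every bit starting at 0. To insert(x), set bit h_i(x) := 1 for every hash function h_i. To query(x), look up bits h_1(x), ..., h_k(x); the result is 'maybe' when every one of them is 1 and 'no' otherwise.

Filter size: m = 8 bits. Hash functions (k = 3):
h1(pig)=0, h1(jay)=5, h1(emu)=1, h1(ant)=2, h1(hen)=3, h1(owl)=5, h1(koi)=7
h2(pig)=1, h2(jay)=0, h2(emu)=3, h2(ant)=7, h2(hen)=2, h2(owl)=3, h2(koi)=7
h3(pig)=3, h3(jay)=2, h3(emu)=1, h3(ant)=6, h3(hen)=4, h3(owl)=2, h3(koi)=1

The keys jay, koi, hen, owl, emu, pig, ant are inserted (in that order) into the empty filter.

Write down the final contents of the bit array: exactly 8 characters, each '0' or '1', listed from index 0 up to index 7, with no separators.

Start: bits=00000000
After insert 'jay': sets bits 0 2 5 -> bits=10100100
After insert 'koi': sets bits 1 7 -> bits=11100101
After insert 'hen': sets bits 2 3 4 -> bits=11111101
After insert 'owl': sets bits 2 3 5 -> bits=11111101
After insert 'emu': sets bits 1 3 -> bits=11111101
After insert 'pig': sets bits 0 1 3 -> bits=11111101
After insert 'ant': sets bits 2 6 7 -> bits=11111111

Answer: 11111111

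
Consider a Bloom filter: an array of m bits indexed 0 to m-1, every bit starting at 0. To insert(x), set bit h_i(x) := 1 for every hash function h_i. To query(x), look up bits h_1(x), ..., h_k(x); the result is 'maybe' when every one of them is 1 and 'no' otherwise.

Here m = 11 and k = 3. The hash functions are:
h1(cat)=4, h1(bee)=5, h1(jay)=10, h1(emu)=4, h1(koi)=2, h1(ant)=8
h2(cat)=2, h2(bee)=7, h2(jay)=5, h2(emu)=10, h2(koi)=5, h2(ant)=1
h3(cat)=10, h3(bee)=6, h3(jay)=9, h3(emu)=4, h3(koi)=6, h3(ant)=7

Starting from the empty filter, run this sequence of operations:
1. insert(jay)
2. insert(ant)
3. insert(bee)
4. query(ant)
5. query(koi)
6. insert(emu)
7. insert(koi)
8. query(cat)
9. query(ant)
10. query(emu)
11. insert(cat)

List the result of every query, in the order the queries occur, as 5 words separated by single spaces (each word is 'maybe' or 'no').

Answer: maybe no maybe maybe maybe

Derivation:
Start: bits=00000000000
Op 1: insert jay -> sets bits 5 9 10 -> bits=00000100011
Op 2: insert ant -> sets bits 1 7 8 -> bits=01000101111
Op 3: insert bee -> sets bits 5 6 7 -> bits=01000111111
Op 4: query ant -> checks bit1=1, bit7=1, bit8=1 (all 1) -> maybe
Op 5: query koi -> checks bit2=0, bit5=1, bit6=1 (has a 0) -> no
Op 6: insert emu -> sets bits 4 10 -> bits=01001111111
Op 7: insert koi -> sets bits 2 5 6 -> bits=01101111111
Op 8: query cat -> checks bit2=1, bit4=1, bit10=1 (all 1) -> maybe
Op 9: query ant -> checks bit1=1, bit7=1, bit8=1 (all 1) -> maybe
Op 10: query emu -> checks bit4=1, bit10=1 (all 1) -> maybe
Op 11: insert cat -> sets bits 2 4 10 -> bits=01101111111
Query results in order: maybe no maybe maybe maybe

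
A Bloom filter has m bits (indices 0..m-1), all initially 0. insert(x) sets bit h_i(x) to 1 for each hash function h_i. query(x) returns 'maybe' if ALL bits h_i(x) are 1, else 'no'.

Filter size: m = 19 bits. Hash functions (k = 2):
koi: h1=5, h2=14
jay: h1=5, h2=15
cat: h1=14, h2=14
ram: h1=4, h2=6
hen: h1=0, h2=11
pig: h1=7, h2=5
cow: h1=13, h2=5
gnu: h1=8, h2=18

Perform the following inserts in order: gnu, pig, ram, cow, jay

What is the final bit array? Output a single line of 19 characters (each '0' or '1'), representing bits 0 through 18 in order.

Start: bits=0000000000000000000
After insert 'gnu': sets bits 8 18 -> bits=0000000010000000001
After insert 'pig': sets bits 5 7 -> bits=0000010110000000001
After insert 'ram': sets bits 4 6 -> bits=0000111110000000001
After insert 'cow': sets bits 5 13 -> bits=0000111110000100001
After insert 'jay': sets bits 5 15 -> bits=0000111110000101001

Answer: 0000111110000101001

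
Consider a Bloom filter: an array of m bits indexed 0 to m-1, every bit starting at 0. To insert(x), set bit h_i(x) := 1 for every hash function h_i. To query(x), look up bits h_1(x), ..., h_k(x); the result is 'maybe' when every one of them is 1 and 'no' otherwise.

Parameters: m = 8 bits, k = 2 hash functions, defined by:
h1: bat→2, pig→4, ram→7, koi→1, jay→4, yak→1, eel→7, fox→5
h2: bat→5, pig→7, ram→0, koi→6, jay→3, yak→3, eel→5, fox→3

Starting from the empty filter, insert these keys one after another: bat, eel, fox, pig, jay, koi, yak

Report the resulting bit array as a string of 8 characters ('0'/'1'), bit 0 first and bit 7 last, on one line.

Answer: 01111111

Derivation:
Start: bits=00000000
After insert 'bat': sets bits 2 5 -> bits=00100100
After insert 'eel': sets bits 5 7 -> bits=00100101
After insert 'fox': sets bits 3 5 -> bits=00110101
After insert 'pig': sets bits 4 7 -> bits=00111101
After insert 'jay': sets bits 3 4 -> bits=00111101
After insert 'koi': sets bits 1 6 -> bits=01111111
After insert 'yak': sets bits 1 3 -> bits=01111111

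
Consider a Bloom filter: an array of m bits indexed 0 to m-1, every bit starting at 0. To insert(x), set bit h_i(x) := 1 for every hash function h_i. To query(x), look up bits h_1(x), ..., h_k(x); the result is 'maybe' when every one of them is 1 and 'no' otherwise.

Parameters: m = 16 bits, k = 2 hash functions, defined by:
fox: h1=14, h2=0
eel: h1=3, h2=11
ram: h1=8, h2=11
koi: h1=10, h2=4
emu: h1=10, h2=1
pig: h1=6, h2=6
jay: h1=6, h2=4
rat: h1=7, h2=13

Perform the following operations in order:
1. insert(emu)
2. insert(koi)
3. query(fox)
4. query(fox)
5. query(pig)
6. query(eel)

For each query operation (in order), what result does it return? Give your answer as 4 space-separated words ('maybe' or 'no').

Answer: no no no no

Derivation:
Start: bits=0000000000000000
Op 1: insert emu -> sets bits 1 10 -> bits=0100000000100000
Op 2: insert koi -> sets bits 4 10 -> bits=0100100000100000
Op 3: query fox -> checks bit0=0, bit14=0 (has a 0) -> no
Op 4: query fox -> checks bit0=0, bit14=0 (has a 0) -> no
Op 5: query pig -> checks bit6=0 (has a 0) -> no
Op 6: query eel -> checks bit3=0, bit11=0 (has a 0) -> no
Query results in order: no no no no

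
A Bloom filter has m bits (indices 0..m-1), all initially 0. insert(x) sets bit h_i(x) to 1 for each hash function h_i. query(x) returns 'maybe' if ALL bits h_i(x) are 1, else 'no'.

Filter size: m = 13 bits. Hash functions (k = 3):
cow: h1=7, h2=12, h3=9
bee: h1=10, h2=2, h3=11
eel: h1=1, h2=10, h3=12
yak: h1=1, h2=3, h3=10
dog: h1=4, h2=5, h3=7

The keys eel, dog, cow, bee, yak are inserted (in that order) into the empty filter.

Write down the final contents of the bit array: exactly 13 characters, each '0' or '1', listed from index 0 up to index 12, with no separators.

Answer: 0111110101111

Derivation:
Start: bits=0000000000000
After insert 'eel': sets bits 1 10 12 -> bits=0100000000101
After insert 'dog': sets bits 4 5 7 -> bits=0100110100101
After insert 'cow': sets bits 7 9 12 -> bits=0100110101101
After insert 'bee': sets bits 2 10 11 -> bits=0110110101111
After insert 'yak': sets bits 1 3 10 -> bits=0111110101111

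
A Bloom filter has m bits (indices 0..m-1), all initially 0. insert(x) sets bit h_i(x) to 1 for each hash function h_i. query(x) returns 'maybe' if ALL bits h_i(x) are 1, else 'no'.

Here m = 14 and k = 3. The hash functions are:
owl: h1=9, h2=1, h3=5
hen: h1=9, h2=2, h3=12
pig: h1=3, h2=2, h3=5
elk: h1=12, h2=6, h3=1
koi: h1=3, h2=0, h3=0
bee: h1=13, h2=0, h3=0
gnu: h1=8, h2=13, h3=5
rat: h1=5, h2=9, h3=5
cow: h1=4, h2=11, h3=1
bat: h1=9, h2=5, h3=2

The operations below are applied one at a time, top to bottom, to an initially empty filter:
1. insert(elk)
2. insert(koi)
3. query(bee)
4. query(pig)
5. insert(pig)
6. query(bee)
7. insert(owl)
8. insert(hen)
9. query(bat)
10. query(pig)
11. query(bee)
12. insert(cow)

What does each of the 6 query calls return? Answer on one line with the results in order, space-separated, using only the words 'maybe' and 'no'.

Answer: no no no maybe maybe no

Derivation:
Start: bits=00000000000000
Op 1: insert elk -> sets bits 1 6 12 -> bits=01000010000010
Op 2: insert koi -> sets bits 0 3 -> bits=11010010000010
Op 3: query bee -> checks bit0=1, bit13=0 (has a 0) -> no
Op 4: query pig -> checks bit2=0, bit3=1, bit5=0 (has a 0) -> no
Op 5: insert pig -> sets bits 2 3 5 -> bits=11110110000010
Op 6: query bee -> checks bit0=1, bit13=0 (has a 0) -> no
Op 7: insert owl -> sets bits 1 5 9 -> bits=11110110010010
Op 8: insert hen -> sets bits 2 9 12 -> bits=11110110010010
Op 9: query bat -> checks bit2=1, bit5=1, bit9=1 (all 1) -> maybe
Op 10: query pig -> checks bit2=1, bit3=1, bit5=1 (all 1) -> maybe
Op 11: query bee -> checks bit0=1, bit13=0 (has a 0) -> no
Op 12: insert cow -> sets bits 1 4 11 -> bits=11111110010110
Query results in order: no no no maybe maybe no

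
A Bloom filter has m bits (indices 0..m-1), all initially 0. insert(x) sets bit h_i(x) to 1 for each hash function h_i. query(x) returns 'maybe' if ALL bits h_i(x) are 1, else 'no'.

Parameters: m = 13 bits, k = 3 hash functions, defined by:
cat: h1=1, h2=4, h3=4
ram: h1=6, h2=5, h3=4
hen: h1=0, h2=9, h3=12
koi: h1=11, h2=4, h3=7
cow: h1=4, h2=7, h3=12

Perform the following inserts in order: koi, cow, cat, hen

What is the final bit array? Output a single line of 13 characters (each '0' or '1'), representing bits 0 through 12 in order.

Answer: 1100100101011

Derivation:
Start: bits=0000000000000
After insert 'koi': sets bits 4 7 11 -> bits=0000100100010
After insert 'cow': sets bits 4 7 12 -> bits=0000100100011
After insert 'cat': sets bits 1 4 -> bits=0100100100011
After insert 'hen': sets bits 0 9 12 -> bits=1100100101011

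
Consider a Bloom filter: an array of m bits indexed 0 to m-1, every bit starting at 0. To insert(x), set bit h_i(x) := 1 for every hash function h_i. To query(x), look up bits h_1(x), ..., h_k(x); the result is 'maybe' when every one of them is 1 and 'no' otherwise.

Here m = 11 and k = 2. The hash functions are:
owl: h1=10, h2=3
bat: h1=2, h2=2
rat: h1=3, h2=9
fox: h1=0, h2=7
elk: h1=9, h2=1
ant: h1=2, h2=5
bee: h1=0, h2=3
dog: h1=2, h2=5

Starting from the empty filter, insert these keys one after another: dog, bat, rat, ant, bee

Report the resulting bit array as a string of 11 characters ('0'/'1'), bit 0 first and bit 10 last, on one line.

Start: bits=00000000000
After insert 'dog': sets bits 2 5 -> bits=00100100000
After insert 'bat': sets bits 2 -> bits=00100100000
After insert 'rat': sets bits 3 9 -> bits=00110100010
After insert 'ant': sets bits 2 5 -> bits=00110100010
After insert 'bee': sets bits 0 3 -> bits=10110100010

Answer: 10110100010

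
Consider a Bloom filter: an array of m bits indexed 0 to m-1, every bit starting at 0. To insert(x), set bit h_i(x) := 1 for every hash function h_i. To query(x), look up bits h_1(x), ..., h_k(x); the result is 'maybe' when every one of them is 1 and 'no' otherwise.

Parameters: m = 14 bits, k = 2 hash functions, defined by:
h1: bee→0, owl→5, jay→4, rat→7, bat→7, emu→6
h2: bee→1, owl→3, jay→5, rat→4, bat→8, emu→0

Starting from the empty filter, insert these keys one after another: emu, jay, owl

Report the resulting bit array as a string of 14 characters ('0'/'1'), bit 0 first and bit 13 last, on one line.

Start: bits=00000000000000
After insert 'emu': sets bits 0 6 -> bits=10000010000000
After insert 'jay': sets bits 4 5 -> bits=10001110000000
After insert 'owl': sets bits 3 5 -> bits=10011110000000

Answer: 10011110000000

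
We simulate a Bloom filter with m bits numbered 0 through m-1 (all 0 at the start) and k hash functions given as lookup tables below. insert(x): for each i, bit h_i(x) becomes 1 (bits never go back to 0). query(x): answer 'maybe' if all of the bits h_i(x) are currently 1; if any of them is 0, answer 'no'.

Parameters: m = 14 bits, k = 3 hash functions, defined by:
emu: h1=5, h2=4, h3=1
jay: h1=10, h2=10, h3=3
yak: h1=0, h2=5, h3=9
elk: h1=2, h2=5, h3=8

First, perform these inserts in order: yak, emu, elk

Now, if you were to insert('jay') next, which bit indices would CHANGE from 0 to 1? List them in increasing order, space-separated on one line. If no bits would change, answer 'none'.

Answer: 3 10

Derivation:
Start: bits=00000000000000
After insert 'yak': sets bits 0 5 9 -> bits=10000100010000
After insert 'emu': sets bits 1 4 5 -> bits=11001100010000
After insert 'elk': sets bits 2 5 8 -> bits=11101100110000
insert 'jay' would touch bits 3 10; currently bit3=0, bit10=0
Bits that are 0 among those (would change 0->1): 3 10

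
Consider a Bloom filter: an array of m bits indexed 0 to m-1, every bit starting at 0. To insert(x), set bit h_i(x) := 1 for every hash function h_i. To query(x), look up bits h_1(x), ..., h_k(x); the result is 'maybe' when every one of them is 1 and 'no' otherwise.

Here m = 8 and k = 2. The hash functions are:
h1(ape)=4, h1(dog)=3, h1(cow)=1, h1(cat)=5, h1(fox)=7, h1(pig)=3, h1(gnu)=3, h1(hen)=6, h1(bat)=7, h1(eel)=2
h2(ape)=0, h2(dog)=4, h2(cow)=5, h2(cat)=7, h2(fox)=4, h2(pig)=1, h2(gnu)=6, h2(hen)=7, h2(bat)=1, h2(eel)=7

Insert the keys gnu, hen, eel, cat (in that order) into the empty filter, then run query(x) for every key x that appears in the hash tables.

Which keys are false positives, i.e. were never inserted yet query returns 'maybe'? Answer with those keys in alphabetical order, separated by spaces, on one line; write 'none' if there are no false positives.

Answer: none

Derivation:
Start: bits=00000000
After insert 'gnu': sets bits 3 6 -> bits=00010010
After insert 'hen': sets bits 6 7 -> bits=00010011
After insert 'eel': sets bits 2 7 -> bits=00110011
After insert 'cat': sets bits 5 7 -> bits=00110111
Not inserted: ape bat cow dog fox pig — query each against bits=00110111:
query ape: checks bit0=0, bit4=0 (has a 0) -> no => not a false positive
query bat: checks bit1=0, bit7=1 (has a 0) -> no => not a false positive
query cow: checks bit1=0, bit5=1 (has a 0) -> no => not a false positive
query dog: checks bit3=1, bit4=0 (has a 0) -> no => not a false positive
query fox: checks bit4=0, bit7=1 (has a 0) -> no => not a false positive
query pig: checks bit1=0, bit3=1 (has a 0) -> no => not a false positive
False positives (alphabetical): none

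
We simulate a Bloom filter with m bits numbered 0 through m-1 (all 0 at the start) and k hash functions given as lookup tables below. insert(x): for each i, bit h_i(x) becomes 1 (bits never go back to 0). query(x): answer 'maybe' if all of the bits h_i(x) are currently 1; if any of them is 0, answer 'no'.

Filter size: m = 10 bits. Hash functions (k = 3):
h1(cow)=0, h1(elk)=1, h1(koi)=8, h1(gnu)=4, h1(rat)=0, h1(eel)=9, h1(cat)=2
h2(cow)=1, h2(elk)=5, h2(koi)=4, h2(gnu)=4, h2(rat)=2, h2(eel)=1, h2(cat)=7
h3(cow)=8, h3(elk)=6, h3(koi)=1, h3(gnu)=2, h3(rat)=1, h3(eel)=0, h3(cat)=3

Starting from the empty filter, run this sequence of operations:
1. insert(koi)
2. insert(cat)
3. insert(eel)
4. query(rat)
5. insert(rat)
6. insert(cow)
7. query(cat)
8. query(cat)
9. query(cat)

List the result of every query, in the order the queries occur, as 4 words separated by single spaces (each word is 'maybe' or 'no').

Start: bits=0000000000
Op 1: insert koi -> sets bits 1 4 8 -> bits=0100100010
Op 2: insert cat -> sets bits 2 3 7 -> bits=0111100110
Op 3: insert eel -> sets bits 0 1 9 -> bits=1111100111
Op 4: query rat -> checks bit0=1, bit1=1, bit2=1 (all 1) -> maybe
Op 5: insert rat -> sets bits 0 1 2 -> bits=1111100111
Op 6: insert cow -> sets bits 0 1 8 -> bits=1111100111
Op 7: query cat -> checks bit2=1, bit3=1, bit7=1 (all 1) -> maybe
Op 8: query cat -> checks bit2=1, bit3=1, bit7=1 (all 1) -> maybe
Op 9: query cat -> checks bit2=1, bit3=1, bit7=1 (all 1) -> maybe
Query results in order: maybe maybe maybe maybe

Answer: maybe maybe maybe maybe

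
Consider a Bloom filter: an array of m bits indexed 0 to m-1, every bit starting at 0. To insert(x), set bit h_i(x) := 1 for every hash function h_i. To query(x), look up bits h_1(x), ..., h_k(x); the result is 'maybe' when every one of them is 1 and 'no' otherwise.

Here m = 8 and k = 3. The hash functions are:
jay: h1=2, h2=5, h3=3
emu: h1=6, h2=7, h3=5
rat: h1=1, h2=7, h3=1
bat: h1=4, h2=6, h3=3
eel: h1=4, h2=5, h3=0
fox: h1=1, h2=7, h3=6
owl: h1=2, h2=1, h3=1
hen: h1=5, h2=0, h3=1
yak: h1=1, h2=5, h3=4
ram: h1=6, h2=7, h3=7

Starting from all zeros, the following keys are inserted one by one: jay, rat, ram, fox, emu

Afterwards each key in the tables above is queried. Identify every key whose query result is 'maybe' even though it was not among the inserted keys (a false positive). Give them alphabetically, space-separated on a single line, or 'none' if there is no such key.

Answer: owl

Derivation:
Start: bits=00000000
After insert 'jay': sets bits 2 3 5 -> bits=00110100
After insert 'rat': sets bits 1 7 -> bits=01110101
After insert 'ram': sets bits 6 7 -> bits=01110111
After insert 'fox': sets bits 1 6 7 -> bits=01110111
After insert 'emu': sets bits 5 6 7 -> bits=01110111
Not inserted: bat eel hen owl yak — query each against bits=01110111:
query bat: checks bit3=1, bit4=0, bit6=1 (has a 0) -> no => not a false positive
query eel: checks bit0=0, bit4=0, bit5=1 (has a 0) -> no => not a false positive
query hen: checks bit0=0, bit1=1, bit5=1 (has a 0) -> no => not a false positive
query owl: checks bit1=1, bit2=1 (all 1) -> maybe => FALSE POSITIVE
query yak: checks bit1=1, bit4=0, bit5=1 (has a 0) -> no => not a false positive
False positives (alphabetical): owl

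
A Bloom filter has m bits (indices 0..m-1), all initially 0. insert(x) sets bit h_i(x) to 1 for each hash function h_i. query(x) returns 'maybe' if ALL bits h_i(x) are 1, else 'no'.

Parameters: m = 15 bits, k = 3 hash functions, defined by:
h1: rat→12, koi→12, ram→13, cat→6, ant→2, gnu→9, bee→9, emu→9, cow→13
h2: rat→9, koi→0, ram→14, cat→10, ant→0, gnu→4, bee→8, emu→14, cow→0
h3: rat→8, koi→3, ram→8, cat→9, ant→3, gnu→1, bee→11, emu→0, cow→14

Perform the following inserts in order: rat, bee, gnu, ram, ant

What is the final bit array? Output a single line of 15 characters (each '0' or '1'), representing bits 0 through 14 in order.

Start: bits=000000000000000
After insert 'rat': sets bits 8 9 12 -> bits=000000001100100
After insert 'bee': sets bits 8 9 11 -> bits=000000001101100
After insert 'gnu': sets bits 1 4 9 -> bits=010010001101100
After insert 'ram': sets bits 8 13 14 -> bits=010010001101111
After insert 'ant': sets bits 0 2 3 -> bits=111110001101111

Answer: 111110001101111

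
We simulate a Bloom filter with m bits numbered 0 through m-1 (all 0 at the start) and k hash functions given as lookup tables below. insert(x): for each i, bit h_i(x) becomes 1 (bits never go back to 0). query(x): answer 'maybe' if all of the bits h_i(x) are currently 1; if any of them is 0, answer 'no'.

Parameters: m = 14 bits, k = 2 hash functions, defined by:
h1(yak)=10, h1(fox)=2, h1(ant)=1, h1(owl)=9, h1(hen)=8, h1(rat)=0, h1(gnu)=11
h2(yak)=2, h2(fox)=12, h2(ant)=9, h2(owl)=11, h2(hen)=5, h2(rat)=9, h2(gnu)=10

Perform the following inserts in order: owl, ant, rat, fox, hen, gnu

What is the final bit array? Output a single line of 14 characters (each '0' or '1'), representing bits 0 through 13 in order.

Answer: 11100100111110

Derivation:
Start: bits=00000000000000
After insert 'owl': sets bits 9 11 -> bits=00000000010100
After insert 'ant': sets bits 1 9 -> bits=01000000010100
After insert 'rat': sets bits 0 9 -> bits=11000000010100
After insert 'fox': sets bits 2 12 -> bits=11100000010110
After insert 'hen': sets bits 5 8 -> bits=11100100110110
After insert 'gnu': sets bits 10 11 -> bits=11100100111110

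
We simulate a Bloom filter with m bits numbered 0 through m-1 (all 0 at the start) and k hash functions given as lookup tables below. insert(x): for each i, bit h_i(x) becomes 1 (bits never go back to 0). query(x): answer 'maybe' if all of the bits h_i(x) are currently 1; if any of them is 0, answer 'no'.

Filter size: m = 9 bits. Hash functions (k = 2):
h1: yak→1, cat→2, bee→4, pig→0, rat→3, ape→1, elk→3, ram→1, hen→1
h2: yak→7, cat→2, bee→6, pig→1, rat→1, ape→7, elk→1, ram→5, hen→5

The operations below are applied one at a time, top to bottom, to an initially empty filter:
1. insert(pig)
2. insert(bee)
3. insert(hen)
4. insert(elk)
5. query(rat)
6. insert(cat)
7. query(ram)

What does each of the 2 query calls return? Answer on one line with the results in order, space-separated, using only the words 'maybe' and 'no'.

Answer: maybe maybe

Derivation:
Start: bits=000000000
Op 1: insert pig -> sets bits 0 1 -> bits=110000000
Op 2: insert bee -> sets bits 4 6 -> bits=110010100
Op 3: insert hen -> sets bits 1 5 -> bits=110011100
Op 4: insert elk -> sets bits 1 3 -> bits=110111100
Op 5: query rat -> checks bit1=1, bit3=1 (all 1) -> maybe
Op 6: insert cat -> sets bits 2 -> bits=111111100
Op 7: query ram -> checks bit1=1, bit5=1 (all 1) -> maybe
Query results in order: maybe maybe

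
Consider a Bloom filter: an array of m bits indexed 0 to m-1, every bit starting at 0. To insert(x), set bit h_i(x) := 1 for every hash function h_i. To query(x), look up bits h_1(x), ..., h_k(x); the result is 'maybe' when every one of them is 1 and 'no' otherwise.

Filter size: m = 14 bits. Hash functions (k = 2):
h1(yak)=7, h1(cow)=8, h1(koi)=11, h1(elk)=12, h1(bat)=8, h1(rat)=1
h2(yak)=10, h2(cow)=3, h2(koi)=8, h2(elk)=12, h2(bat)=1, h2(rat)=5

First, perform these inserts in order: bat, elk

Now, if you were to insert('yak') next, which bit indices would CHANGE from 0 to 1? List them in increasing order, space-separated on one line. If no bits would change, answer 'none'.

Answer: 7 10

Derivation:
Start: bits=00000000000000
After insert 'bat': sets bits 1 8 -> bits=01000000100000
After insert 'elk': sets bits 12 -> bits=01000000100010
insert 'yak' would touch bits 7 10; currently bit7=0, bit10=0
Bits that are 0 among those (would change 0->1): 7 10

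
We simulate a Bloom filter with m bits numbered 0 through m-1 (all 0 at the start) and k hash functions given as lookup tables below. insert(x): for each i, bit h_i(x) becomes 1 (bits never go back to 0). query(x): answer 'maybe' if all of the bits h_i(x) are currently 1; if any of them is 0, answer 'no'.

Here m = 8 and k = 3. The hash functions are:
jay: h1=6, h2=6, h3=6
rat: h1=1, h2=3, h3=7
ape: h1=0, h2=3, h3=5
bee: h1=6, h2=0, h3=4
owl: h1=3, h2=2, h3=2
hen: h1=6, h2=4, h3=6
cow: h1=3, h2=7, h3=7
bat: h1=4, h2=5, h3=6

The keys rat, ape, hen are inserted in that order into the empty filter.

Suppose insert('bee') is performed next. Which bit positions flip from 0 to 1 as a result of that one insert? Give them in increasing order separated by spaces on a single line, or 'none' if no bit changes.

Start: bits=00000000
After insert 'rat': sets bits 1 3 7 -> bits=01010001
After insert 'ape': sets bits 0 3 5 -> bits=11010101
After insert 'hen': sets bits 4 6 -> bits=11011111
insert 'bee' would touch bits 0 4 6; currently bit0=1, bit4=1, bit6=1
Bits that are 0 among those (would change 0->1): none

Answer: none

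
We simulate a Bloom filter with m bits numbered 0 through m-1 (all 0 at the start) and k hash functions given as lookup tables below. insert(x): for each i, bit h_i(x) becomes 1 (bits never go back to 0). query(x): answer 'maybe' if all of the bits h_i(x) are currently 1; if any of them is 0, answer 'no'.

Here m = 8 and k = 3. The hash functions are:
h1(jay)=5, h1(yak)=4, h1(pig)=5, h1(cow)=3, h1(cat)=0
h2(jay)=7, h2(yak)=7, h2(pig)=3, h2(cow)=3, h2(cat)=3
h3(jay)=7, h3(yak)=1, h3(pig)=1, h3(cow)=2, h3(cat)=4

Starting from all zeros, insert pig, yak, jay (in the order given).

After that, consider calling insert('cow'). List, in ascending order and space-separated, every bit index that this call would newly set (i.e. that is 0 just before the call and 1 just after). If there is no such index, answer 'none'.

Answer: 2

Derivation:
Start: bits=00000000
After insert 'pig': sets bits 1 3 5 -> bits=01010100
After insert 'yak': sets bits 1 4 7 -> bits=01011101
After insert 'jay': sets bits 5 7 -> bits=01011101
insert 'cow' would touch bits 2 3; currently bit2=0, bit3=1
Bits that are 0 among those (would change 0->1): 2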